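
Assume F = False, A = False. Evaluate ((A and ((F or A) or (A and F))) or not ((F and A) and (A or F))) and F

False

F or A = False or False = False
A and F = False and False = False
(F or A) or (A and F) = False or False = False
A and ((F or A) or (A and F)) = False and False = False
F and A = False and False = False
A or F = False or False = False
(F and A) and (A or F) = False and False = False
not ((F and A) and (A or F)) = not False = True
(A and ((F or A) or (A and F))) or not ((F and A) and (A or F)) = False or True = True
((A and ((F or A) or (A and F))) or not ((F and A) and (A or F))) and F = True and False = False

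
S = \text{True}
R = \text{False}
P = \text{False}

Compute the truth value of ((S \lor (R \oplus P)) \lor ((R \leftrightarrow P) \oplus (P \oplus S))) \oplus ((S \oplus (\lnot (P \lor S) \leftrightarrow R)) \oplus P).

\text{True}

R \oplus P = \text{False} \oplus \text{False} = \text{False}
S \lor (R \oplus P) = \text{True} \lor \text{False} = \text{True}
R \leftrightarrow P = \text{False} \leftrightarrow \text{False} = \text{True}
P \oplus S = \text{False} \oplus \text{True} = \text{True}
(R \leftrightarrow P) \oplus (P \oplus S) = \text{True} \oplus \text{True} = \text{False}
(S \lor (R \oplus P)) \lor ((R \leftrightarrow P) \oplus (P \oplus S)) = \text{True} \lor \text{False} = \text{True}
P \lor S = \text{False} \lor \text{True} = \text{True}
\lnot (P \lor S) = \lnot \text{True} = \text{False}
\lnot (P \lor S) \leftrightarrow R = \text{False} \leftrightarrow \text{False} = \text{True}
S \oplus (\lnot (P \lor S) \leftrightarrow R) = \text{True} \oplus \text{True} = \text{False}
(S \oplus (\lnot (P \lor S) \leftrightarrow R)) \oplus P = \text{False} \oplus \text{False} = \text{False}
((S \lor (R \oplus P)) \lor ((R \leftrightarrow P) \oplus (P \oplus S))) \oplus ((S \oplus (\lnot (P \lor S) \leftrightarrow R)) \oplus P) = \text{True} \oplus \text{False} = \text{True}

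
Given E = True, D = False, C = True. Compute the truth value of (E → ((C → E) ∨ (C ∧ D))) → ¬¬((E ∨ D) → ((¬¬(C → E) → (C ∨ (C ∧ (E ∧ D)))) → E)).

True

Substituting E=True, D=False, C=True:
C → E = True → True = True
C ∧ D = True ∧ False = False
(C → E) ∨ (C ∧ D) = True ∨ False = True
E → ((C → E) ∨ (C ∧ D)) = True → True = True
E ∨ D = True ∨ False = True
C → E = True → True = True
¬(C → E) = ¬True = False
¬¬(C → E) = ¬False = True
E ∧ D = True ∧ False = False
C ∧ (E ∧ D) = True ∧ False = False
C ∨ (C ∧ (E ∧ D)) = True ∨ False = True
¬¬(C → E) → (C ∨ (C ∧ (E ∧ D))) = True → True = True
(¬¬(C → E) → (C ∨ (C ∧ (E ∧ D)))) → E = True → True = True
(E ∨ D) → ((¬¬(C → E) → (C ∨ (C ∧ (E ∧ D)))) → E) = True → True = True
¬((E ∨ D) → ((¬¬(C → E) → (C ∨ (C ∧ (E ∧ D)))) → E)) = ¬True = False
¬¬((E ∨ D) → ((¬¬(C → E) → (C ∨ (C ∧ (E ∧ D)))) → E)) = ¬False = True
(E → ((C → E) ∨ (C ∧ D))) → ¬¬((E ∨ D) → ((¬¬(C → E) → (C ∨ (C ∧ (E ∧ D)))) → E)) = True → True = True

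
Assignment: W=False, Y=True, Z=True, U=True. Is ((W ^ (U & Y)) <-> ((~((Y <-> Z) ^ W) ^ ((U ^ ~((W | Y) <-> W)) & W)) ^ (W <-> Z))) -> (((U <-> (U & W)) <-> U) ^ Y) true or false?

True

Substituting W=False, Y=True, Z=True, U=True:
U & Y = True & True = True
W ^ (U & Y) = False ^ True = True
Y <-> Z = True <-> True = True
(Y <-> Z) ^ W = True ^ False = True
~((Y <-> Z) ^ W) = ~True = False
W | Y = False | True = True
(W | Y) <-> W = True <-> False = False
~((W | Y) <-> W) = ~False = True
U ^ ~((W | Y) <-> W) = True ^ True = False
(U ^ ~((W | Y) <-> W)) & W = False & False = False
~((Y <-> Z) ^ W) ^ ((U ^ ~((W | Y) <-> W)) & W) = False ^ False = False
W <-> Z = False <-> True = False
(~((Y <-> Z) ^ W) ^ ((U ^ ~((W | Y) <-> W)) & W)) ^ (W <-> Z) = False ^ False = False
(W ^ (U & Y)) <-> ((~((Y <-> Z) ^ W) ^ ((U ^ ~((W | Y) <-> W)) & W)) ^ (W <-> Z)) = True <-> False = False
U & W = True & False = False
U <-> (U & W) = True <-> False = False
(U <-> (U & W)) <-> U = False <-> True = False
((U <-> (U & W)) <-> U) ^ Y = False ^ True = True
((W ^ (U & Y)) <-> ((~((Y <-> Z) ^ W) ^ ((U ^ ~((W | Y) <-> W)) & W)) ^ (W <-> Z))) -> (((U <-> (U & W)) <-> U) ^ Y) = False -> True = True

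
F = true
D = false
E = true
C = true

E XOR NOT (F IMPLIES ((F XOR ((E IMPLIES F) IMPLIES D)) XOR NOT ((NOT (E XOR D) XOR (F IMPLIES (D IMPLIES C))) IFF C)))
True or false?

true

Substituting F=true, D=false, E=true, C=true:
E IMPLIES F = true IMPLIES true = true
(E IMPLIES F) IMPLIES D = true IMPLIES false = false
F XOR ((E IMPLIES F) IMPLIES D) = true XOR false = true
E XOR D = true XOR false = true
NOT (E XOR D) = NOT true = false
D IMPLIES C = false IMPLIES true = true
F IMPLIES (D IMPLIES C) = true IMPLIES true = true
NOT (E XOR D) XOR (F IMPLIES (D IMPLIES C)) = false XOR true = true
(NOT (E XOR D) XOR (F IMPLIES (D IMPLIES C))) IFF C = true IFF true = true
NOT ((NOT (E XOR D) XOR (F IMPLIES (D IMPLIES C))) IFF C) = NOT true = false
(F XOR ((E IMPLIES F) IMPLIES D)) XOR NOT ((NOT (E XOR D) XOR (F IMPLIES (D IMPLIES C))) IFF C) = true XOR false = true
F IMPLIES ((F XOR ((E IMPLIES F) IMPLIES D)) XOR NOT ((NOT (E XOR D) XOR (F IMPLIES (D IMPLIES C))) IFF C)) = true IMPLIES true = true
NOT (F IMPLIES ((F XOR ((E IMPLIES F) IMPLIES D)) XOR NOT ((NOT (E XOR D) XOR (F IMPLIES (D IMPLIES C))) IFF C))) = NOT true = false
E XOR NOT (F IMPLIES ((F XOR ((E IMPLIES F) IMPLIES D)) XOR NOT ((NOT (E XOR D) XOR (F IMPLIES (D IMPLIES C))) IFF C))) = true XOR false = true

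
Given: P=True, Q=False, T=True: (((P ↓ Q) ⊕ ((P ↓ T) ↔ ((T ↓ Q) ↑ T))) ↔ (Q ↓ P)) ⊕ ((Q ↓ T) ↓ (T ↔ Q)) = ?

P ↓ Q = True ↓ False = False
P ↓ T = True ↓ True = False
T ↓ Q = True ↓ False = False
(T ↓ Q) ↑ T = False ↑ True = True
(P ↓ T) ↔ ((T ↓ Q) ↑ T) = False ↔ True = False
(P ↓ Q) ⊕ ((P ↓ T) ↔ ((T ↓ Q) ↑ T)) = False ⊕ False = False
Q ↓ P = False ↓ True = False
((P ↓ Q) ⊕ ((P ↓ T) ↔ ((T ↓ Q) ↑ T))) ↔ (Q ↓ P) = False ↔ False = True
Q ↓ T = False ↓ True = False
T ↔ Q = True ↔ False = False
(Q ↓ T) ↓ (T ↔ Q) = False ↓ False = True
(((P ↓ Q) ⊕ ((P ↓ T) ↔ ((T ↓ Q) ↑ T))) ↔ (Q ↓ P)) ⊕ ((Q ↓ T) ↓ (T ↔ Q)) = True ⊕ True = False

False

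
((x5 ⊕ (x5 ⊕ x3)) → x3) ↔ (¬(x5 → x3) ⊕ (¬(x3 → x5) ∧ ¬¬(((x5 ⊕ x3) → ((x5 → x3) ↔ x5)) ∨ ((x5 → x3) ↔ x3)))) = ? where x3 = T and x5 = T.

x5 ⊕ x3 = T ⊕ T = F
x5 ⊕ (x5 ⊕ x3) = T ⊕ F = T
(x5 ⊕ (x5 ⊕ x3)) → x3 = T → T = T
x5 → x3 = T → T = T
¬(x5 → x3) = ¬T = F
x3 → x5 = T → T = T
¬(x3 → x5) = ¬T = F
x5 ⊕ x3 = T ⊕ T = F
x5 → x3 = T → T = T
(x5 → x3) ↔ x5 = T ↔ T = T
(x5 ⊕ x3) → ((x5 → x3) ↔ x5) = F → T = T
x5 → x3 = T → T = T
(x5 → x3) ↔ x3 = T ↔ T = T
((x5 ⊕ x3) → ((x5 → x3) ↔ x5)) ∨ ((x5 → x3) ↔ x3) = T ∨ T = T
¬(((x5 ⊕ x3) → ((x5 → x3) ↔ x5)) ∨ ((x5 → x3) ↔ x3)) = ¬T = F
¬¬(((x5 ⊕ x3) → ((x5 → x3) ↔ x5)) ∨ ((x5 → x3) ↔ x3)) = ¬F = T
¬(x3 → x5) ∧ ¬¬(((x5 ⊕ x3) → ((x5 → x3) ↔ x5)) ∨ ((x5 → x3) ↔ x3)) = F ∧ T = F
¬(x5 → x3) ⊕ (¬(x3 → x5) ∧ ¬¬(((x5 ⊕ x3) → ((x5 → x3) ↔ x5)) ∨ ((x5 → x3) ↔ x3))) = F ⊕ F = F
((x5 ⊕ (x5 ⊕ x3)) → x3) ↔ (¬(x5 → x3) ⊕ (¬(x3 → x5) ∧ ¬¬(((x5 ⊕ x3) → ((x5 → x3) ↔ x5)) ∨ ((x5 → x3) ↔ x3)))) = T ↔ F = F

F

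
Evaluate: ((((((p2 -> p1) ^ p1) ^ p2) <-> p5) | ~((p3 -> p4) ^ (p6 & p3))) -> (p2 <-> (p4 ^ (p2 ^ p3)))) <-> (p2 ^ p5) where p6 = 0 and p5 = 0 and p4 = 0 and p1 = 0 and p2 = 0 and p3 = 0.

p2 -> p1 = 0 -> 0 = 1
(p2 -> p1) ^ p1 = 1 ^ 0 = 1
((p2 -> p1) ^ p1) ^ p2 = 1 ^ 0 = 1
(((p2 -> p1) ^ p1) ^ p2) <-> p5 = 1 <-> 0 = 0
p3 -> p4 = 0 -> 0 = 1
p6 & p3 = 0 & 0 = 0
(p3 -> p4) ^ (p6 & p3) = 1 ^ 0 = 1
~((p3 -> p4) ^ (p6 & p3)) = ~1 = 0
((((p2 -> p1) ^ p1) ^ p2) <-> p5) | ~((p3 -> p4) ^ (p6 & p3)) = 0 | 0 = 0
p2 ^ p3 = 0 ^ 0 = 0
p4 ^ (p2 ^ p3) = 0 ^ 0 = 0
p2 <-> (p4 ^ (p2 ^ p3)) = 0 <-> 0 = 1
(((((p2 -> p1) ^ p1) ^ p2) <-> p5) | ~((p3 -> p4) ^ (p6 & p3))) -> (p2 <-> (p4 ^ (p2 ^ p3))) = 0 -> 1 = 1
p2 ^ p5 = 0 ^ 0 = 0
((((((p2 -> p1) ^ p1) ^ p2) <-> p5) | ~((p3 -> p4) ^ (p6 & p3))) -> (p2 <-> (p4 ^ (p2 ^ p3)))) <-> (p2 ^ p5) = 1 <-> 0 = 0

0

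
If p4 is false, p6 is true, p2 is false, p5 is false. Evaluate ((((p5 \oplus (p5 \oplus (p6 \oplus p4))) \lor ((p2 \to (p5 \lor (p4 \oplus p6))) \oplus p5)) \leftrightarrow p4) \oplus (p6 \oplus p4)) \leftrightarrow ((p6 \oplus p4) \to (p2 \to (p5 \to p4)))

T

p6 \oplus p4 = T \oplus F = T
p5 \oplus (p6 \oplus p4) = F \oplus T = T
p5 \oplus (p5 \oplus (p6 \oplus p4)) = F \oplus T = T
p4 \oplus p6 = F \oplus T = T
p5 \lor (p4 \oplus p6) = F \lor T = T
p2 \to (p5 \lor (p4 \oplus p6)) = F \to T = T
(p2 \to (p5 \lor (p4 \oplus p6))) \oplus p5 = T \oplus F = T
(p5 \oplus (p5 \oplus (p6 \oplus p4))) \lor ((p2 \to (p5 \lor (p4 \oplus p6))) \oplus p5) = T \lor T = T
((p5 \oplus (p5 \oplus (p6 \oplus p4))) \lor ((p2 \to (p5 \lor (p4 \oplus p6))) \oplus p5)) \leftrightarrow p4 = T \leftrightarrow F = F
p6 \oplus p4 = T \oplus F = T
(((p5 \oplus (p5 \oplus (p6 \oplus p4))) \lor ((p2 \to (p5 \lor (p4 \oplus p6))) \oplus p5)) \leftrightarrow p4) \oplus (p6 \oplus p4) = F \oplus T = T
p6 \oplus p4 = T \oplus F = T
p5 \to p4 = F \to F = T
p2 \to (p5 \to p4) = F \to T = T
(p6 \oplus p4) \to (p2 \to (p5 \to p4)) = T \to T = T
((((p5 \oplus (p5 \oplus (p6 \oplus p4))) \lor ((p2 \to (p5 \lor (p4 \oplus p6))) \oplus p5)) \leftrightarrow p4) \oplus (p6 \oplus p4)) \leftrightarrow ((p6 \oplus p4) \to (p2 \to (p5 \to p4))) = T \leftrightarrow T = T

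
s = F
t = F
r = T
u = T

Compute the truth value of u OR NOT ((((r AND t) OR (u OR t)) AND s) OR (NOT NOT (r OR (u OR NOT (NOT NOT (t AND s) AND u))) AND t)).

r AND t = T AND F = F
u OR t = T OR F = T
(r AND t) OR (u OR t) = F OR T = T
((r AND t) OR (u OR t)) AND s = T AND F = F
t AND s = F AND F = F
NOT (t AND s) = NOT F = T
NOT NOT (t AND s) = NOT T = F
NOT NOT (t AND s) AND u = F AND T = F
NOT (NOT NOT (t AND s) AND u) = NOT F = T
u OR NOT (NOT NOT (t AND s) AND u) = T OR T = T
r OR (u OR NOT (NOT NOT (t AND s) AND u)) = T OR T = T
NOT (r OR (u OR NOT (NOT NOT (t AND s) AND u))) = NOT T = F
NOT NOT (r OR (u OR NOT (NOT NOT (t AND s) AND u))) = NOT F = T
NOT NOT (r OR (u OR NOT (NOT NOT (t AND s) AND u))) AND t = T AND F = F
(((r AND t) OR (u OR t)) AND s) OR (NOT NOT (r OR (u OR NOT (NOT NOT (t AND s) AND u))) AND t) = F OR F = F
NOT ((((r AND t) OR (u OR t)) AND s) OR (NOT NOT (r OR (u OR NOT (NOT NOT (t AND s) AND u))) AND t)) = NOT F = T
u OR NOT ((((r AND t) OR (u OR t)) AND s) OR (NOT NOT (r OR (u OR NOT (NOT NOT (t AND s) AND u))) AND t)) = T OR T = T

T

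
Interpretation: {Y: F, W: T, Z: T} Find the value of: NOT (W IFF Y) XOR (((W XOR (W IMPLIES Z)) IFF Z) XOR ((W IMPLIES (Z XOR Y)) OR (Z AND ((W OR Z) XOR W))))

W IFF Y = T IFF F = F
NOT (W IFF Y) = NOT F = T
W IMPLIES Z = T IMPLIES T = T
W XOR (W IMPLIES Z) = T XOR T = F
(W XOR (W IMPLIES Z)) IFF Z = F IFF T = F
Z XOR Y = T XOR F = T
W IMPLIES (Z XOR Y) = T IMPLIES T = T
W OR Z = T OR T = T
(W OR Z) XOR W = T XOR T = F
Z AND ((W OR Z) XOR W) = T AND F = F
(W IMPLIES (Z XOR Y)) OR (Z AND ((W OR Z) XOR W)) = T OR F = T
((W XOR (W IMPLIES Z)) IFF Z) XOR ((W IMPLIES (Z XOR Y)) OR (Z AND ((W OR Z) XOR W))) = F XOR T = T
NOT (W IFF Y) XOR (((W XOR (W IMPLIES Z)) IFF Z) XOR ((W IMPLIES (Z XOR Y)) OR (Z AND ((W OR Z) XOR W)))) = T XOR T = F

F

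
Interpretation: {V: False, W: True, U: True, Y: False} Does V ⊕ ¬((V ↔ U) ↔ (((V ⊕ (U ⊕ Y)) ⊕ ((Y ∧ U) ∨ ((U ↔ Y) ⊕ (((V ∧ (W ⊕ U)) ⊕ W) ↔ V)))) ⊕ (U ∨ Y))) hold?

False

V ↔ U = False ↔ True = False
U ⊕ Y = True ⊕ False = True
V ⊕ (U ⊕ Y) = False ⊕ True = True
Y ∧ U = False ∧ True = False
U ↔ Y = True ↔ False = False
W ⊕ U = True ⊕ True = False
V ∧ (W ⊕ U) = False ∧ False = False
(V ∧ (W ⊕ U)) ⊕ W = False ⊕ True = True
((V ∧ (W ⊕ U)) ⊕ W) ↔ V = True ↔ False = False
(U ↔ Y) ⊕ (((V ∧ (W ⊕ U)) ⊕ W) ↔ V) = False ⊕ False = False
(Y ∧ U) ∨ ((U ↔ Y) ⊕ (((V ∧ (W ⊕ U)) ⊕ W) ↔ V)) = False ∨ False = False
(V ⊕ (U ⊕ Y)) ⊕ ((Y ∧ U) ∨ ((U ↔ Y) ⊕ (((V ∧ (W ⊕ U)) ⊕ W) ↔ V))) = True ⊕ False = True
U ∨ Y = True ∨ False = True
((V ⊕ (U ⊕ Y)) ⊕ ((Y ∧ U) ∨ ((U ↔ Y) ⊕ (((V ∧ (W ⊕ U)) ⊕ W) ↔ V)))) ⊕ (U ∨ Y) = True ⊕ True = False
(V ↔ U) ↔ (((V ⊕ (U ⊕ Y)) ⊕ ((Y ∧ U) ∨ ((U ↔ Y) ⊕ (((V ∧ (W ⊕ U)) ⊕ W) ↔ V)))) ⊕ (U ∨ Y)) = False ↔ False = True
¬((V ↔ U) ↔ (((V ⊕ (U ⊕ Y)) ⊕ ((Y ∧ U) ∨ ((U ↔ Y) ⊕ (((V ∧ (W ⊕ U)) ⊕ W) ↔ V)))) ⊕ (U ∨ Y))) = ¬True = False
V ⊕ ¬((V ↔ U) ↔ (((V ⊕ (U ⊕ Y)) ⊕ ((Y ∧ U) ∨ ((U ↔ Y) ⊕ (((V ∧ (W ⊕ U)) ⊕ W) ↔ V)))) ⊕ (U ∨ Y))) = False ⊕ False = False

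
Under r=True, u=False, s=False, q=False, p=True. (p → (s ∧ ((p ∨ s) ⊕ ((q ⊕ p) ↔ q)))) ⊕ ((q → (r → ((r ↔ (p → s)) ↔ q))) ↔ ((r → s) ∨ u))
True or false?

p ∨ s = True ∨ False = True
q ⊕ p = False ⊕ True = True
(q ⊕ p) ↔ q = True ↔ False = False
(p ∨ s) ⊕ ((q ⊕ p) ↔ q) = True ⊕ False = True
s ∧ ((p ∨ s) ⊕ ((q ⊕ p) ↔ q)) = False ∧ True = False
p → (s ∧ ((p ∨ s) ⊕ ((q ⊕ p) ↔ q))) = True → False = False
p → s = True → False = False
r ↔ (p → s) = True ↔ False = False
(r ↔ (p → s)) ↔ q = False ↔ False = True
r → ((r ↔ (p → s)) ↔ q) = True → True = True
q → (r → ((r ↔ (p → s)) ↔ q)) = False → True = True
r → s = True → False = False
(r → s) ∨ u = False ∨ False = False
(q → (r → ((r ↔ (p → s)) ↔ q))) ↔ ((r → s) ∨ u) = True ↔ False = False
(p → (s ∧ ((p ∨ s) ⊕ ((q ⊕ p) ↔ q)))) ⊕ ((q → (r → ((r ↔ (p → s)) ↔ q))) ↔ ((r → s) ∨ u)) = False ⊕ False = False

False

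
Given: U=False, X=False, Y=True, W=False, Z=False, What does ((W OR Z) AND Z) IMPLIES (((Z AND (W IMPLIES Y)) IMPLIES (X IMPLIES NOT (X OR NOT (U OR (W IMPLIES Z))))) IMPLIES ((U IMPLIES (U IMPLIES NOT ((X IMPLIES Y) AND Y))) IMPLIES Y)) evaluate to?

W OR Z = False OR False = False
(W OR Z) AND Z = False AND False = False
W IMPLIES Y = False IMPLIES True = True
Z AND (W IMPLIES Y) = False AND True = False
W IMPLIES Z = False IMPLIES False = True
U OR (W IMPLIES Z) = False OR True = True
NOT (U OR (W IMPLIES Z)) = NOT True = False
X OR NOT (U OR (W IMPLIES Z)) = False OR False = False
NOT (X OR NOT (U OR (W IMPLIES Z))) = NOT False = True
X IMPLIES NOT (X OR NOT (U OR (W IMPLIES Z))) = False IMPLIES True = True
(Z AND (W IMPLIES Y)) IMPLIES (X IMPLIES NOT (X OR NOT (U OR (W IMPLIES Z)))) = False IMPLIES True = True
X IMPLIES Y = False IMPLIES True = True
(X IMPLIES Y) AND Y = True AND True = True
NOT ((X IMPLIES Y) AND Y) = NOT True = False
U IMPLIES NOT ((X IMPLIES Y) AND Y) = False IMPLIES False = True
U IMPLIES (U IMPLIES NOT ((X IMPLIES Y) AND Y)) = False IMPLIES True = True
(U IMPLIES (U IMPLIES NOT ((X IMPLIES Y) AND Y))) IMPLIES Y = True IMPLIES True = True
((Z AND (W IMPLIES Y)) IMPLIES (X IMPLIES NOT (X OR NOT (U OR (W IMPLIES Z))))) IMPLIES ((U IMPLIES (U IMPLIES NOT ((X IMPLIES Y) AND Y))) IMPLIES Y) = True IMPLIES True = True
((W OR Z) AND Z) IMPLIES (((Z AND (W IMPLIES Y)) IMPLIES (X IMPLIES NOT (X OR NOT (U OR (W IMPLIES Z))))) IMPLIES ((U IMPLIES (U IMPLIES NOT ((X IMPLIES Y) AND Y))) IMPLIES Y)) = False IMPLIES True = True

True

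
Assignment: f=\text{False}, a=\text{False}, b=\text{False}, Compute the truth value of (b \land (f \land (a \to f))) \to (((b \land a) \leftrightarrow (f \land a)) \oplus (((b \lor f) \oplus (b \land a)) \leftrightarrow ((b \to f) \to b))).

Substituting f=\text{False}, a=\text{False}, b=\text{False}:
a \to f = \text{False} \to \text{False} = \text{True}
f \land (a \to f) = \text{False} \land \text{True} = \text{False}
b \land (f \land (a \to f)) = \text{False} \land \text{False} = \text{False}
b \land a = \text{False} \land \text{False} = \text{False}
f \land a = \text{False} \land \text{False} = \text{False}
(b \land a) \leftrightarrow (f \land a) = \text{False} \leftrightarrow \text{False} = \text{True}
b \lor f = \text{False} \lor \text{False} = \text{False}
b \land a = \text{False} \land \text{False} = \text{False}
(b \lor f) \oplus (b \land a) = \text{False} \oplus \text{False} = \text{False}
b \to f = \text{False} \to \text{False} = \text{True}
(b \to f) \to b = \text{True} \to \text{False} = \text{False}
((b \lor f) \oplus (b \land a)) \leftrightarrow ((b \to f) \to b) = \text{False} \leftrightarrow \text{False} = \text{True}
((b \land a) \leftrightarrow (f \land a)) \oplus (((b \lor f) \oplus (b \land a)) \leftrightarrow ((b \to f) \to b)) = \text{True} \oplus \text{True} = \text{False}
(b \land (f \land (a \to f))) \to (((b \land a) \leftrightarrow (f \land a)) \oplus (((b \lor f) \oplus (b \land a)) \leftrightarrow ((b \to f) \to b))) = \text{False} \to \text{False} = \text{True}

\text{True}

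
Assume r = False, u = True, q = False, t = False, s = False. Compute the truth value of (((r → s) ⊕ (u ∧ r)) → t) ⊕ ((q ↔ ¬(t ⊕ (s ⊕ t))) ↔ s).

r → s = False → False = True
u ∧ r = True ∧ False = False
(r → s) ⊕ (u ∧ r) = True ⊕ False = True
((r → s) ⊕ (u ∧ r)) → t = True → False = False
s ⊕ t = False ⊕ False = False
t ⊕ (s ⊕ t) = False ⊕ False = False
¬(t ⊕ (s ⊕ t)) = ¬False = True
q ↔ ¬(t ⊕ (s ⊕ t)) = False ↔ True = False
(q ↔ ¬(t ⊕ (s ⊕ t))) ↔ s = False ↔ False = True
(((r → s) ⊕ (u ∧ r)) → t) ⊕ ((q ↔ ¬(t ⊕ (s ⊕ t))) ↔ s) = False ⊕ True = True

True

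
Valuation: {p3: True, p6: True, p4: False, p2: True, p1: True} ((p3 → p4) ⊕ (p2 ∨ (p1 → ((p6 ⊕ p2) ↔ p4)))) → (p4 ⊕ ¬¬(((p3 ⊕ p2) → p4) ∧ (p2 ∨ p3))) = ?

True

Substituting p3=True, p6=True, p4=False, p2=True, p1=True:
p3 → p4 = True → False = False
p6 ⊕ p2 = True ⊕ True = False
(p6 ⊕ p2) ↔ p4 = False ↔ False = True
p1 → ((p6 ⊕ p2) ↔ p4) = True → True = True
p2 ∨ (p1 → ((p6 ⊕ p2) ↔ p4)) = True ∨ True = True
(p3 → p4) ⊕ (p2 ∨ (p1 → ((p6 ⊕ p2) ↔ p4))) = False ⊕ True = True
p3 ⊕ p2 = True ⊕ True = False
(p3 ⊕ p2) → p4 = False → False = True
p2 ∨ p3 = True ∨ True = True
((p3 ⊕ p2) → p4) ∧ (p2 ∨ p3) = True ∧ True = True
¬(((p3 ⊕ p2) → p4) ∧ (p2 ∨ p3)) = ¬True = False
¬¬(((p3 ⊕ p2) → p4) ∧ (p2 ∨ p3)) = ¬False = True
p4 ⊕ ¬¬(((p3 ⊕ p2) → p4) ∧ (p2 ∨ p3)) = False ⊕ True = True
((p3 → p4) ⊕ (p2 ∨ (p1 → ((p6 ⊕ p2) ↔ p4)))) → (p4 ⊕ ¬¬(((p3 ⊕ p2) → p4) ∧ (p2 ∨ p3))) = True → True = True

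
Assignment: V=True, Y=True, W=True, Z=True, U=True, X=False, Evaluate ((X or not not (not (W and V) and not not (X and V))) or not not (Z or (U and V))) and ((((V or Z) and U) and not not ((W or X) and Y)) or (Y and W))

True

W and V = True and True = True
not (W and V) = not True = False
X and V = False and True = False
not (X and V) = not False = True
not not (X and V) = not True = False
not (W and V) and not not (X and V) = False and False = False
not (not (W and V) and not not (X and V)) = not False = True
not not (not (W and V) and not not (X and V)) = not True = False
X or not not (not (W and V) and not not (X and V)) = False or False = False
U and V = True and True = True
Z or (U and V) = True or True = True
not (Z or (U and V)) = not True = False
not not (Z or (U and V)) = not False = True
(X or not not (not (W and V) and not not (X and V))) or not not (Z or (U and V)) = False or True = True
V or Z = True or True = True
(V or Z) and U = True and True = True
W or X = True or False = True
(W or X) and Y = True and True = True
not ((W or X) and Y) = not True = False
not not ((W or X) and Y) = not False = True
((V or Z) and U) and not not ((W or X) and Y) = True and True = True
Y and W = True and True = True
(((V or Z) and U) and not not ((W or X) and Y)) or (Y and W) = True or True = True
((X or not not (not (W and V) and not not (X and V))) or not not (Z or (U and V))) and ((((V or Z) and U) and not not ((W or X) and Y)) or (Y and W)) = True and True = True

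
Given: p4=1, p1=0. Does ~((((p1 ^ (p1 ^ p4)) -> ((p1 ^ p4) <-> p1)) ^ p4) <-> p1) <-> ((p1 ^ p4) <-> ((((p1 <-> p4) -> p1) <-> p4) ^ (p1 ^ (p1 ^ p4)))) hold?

0

p1 ^ p4 = 0 ^ 1 = 1
p1 ^ (p1 ^ p4) = 0 ^ 1 = 1
p1 ^ p4 = 0 ^ 1 = 1
(p1 ^ p4) <-> p1 = 1 <-> 0 = 0
(p1 ^ (p1 ^ p4)) -> ((p1 ^ p4) <-> p1) = 1 -> 0 = 0
((p1 ^ (p1 ^ p4)) -> ((p1 ^ p4) <-> p1)) ^ p4 = 0 ^ 1 = 1
(((p1 ^ (p1 ^ p4)) -> ((p1 ^ p4) <-> p1)) ^ p4) <-> p1 = 1 <-> 0 = 0
~((((p1 ^ (p1 ^ p4)) -> ((p1 ^ p4) <-> p1)) ^ p4) <-> p1) = ~0 = 1
p1 ^ p4 = 0 ^ 1 = 1
p1 <-> p4 = 0 <-> 1 = 0
(p1 <-> p4) -> p1 = 0 -> 0 = 1
((p1 <-> p4) -> p1) <-> p4 = 1 <-> 1 = 1
p1 ^ p4 = 0 ^ 1 = 1
p1 ^ (p1 ^ p4) = 0 ^ 1 = 1
(((p1 <-> p4) -> p1) <-> p4) ^ (p1 ^ (p1 ^ p4)) = 1 ^ 1 = 0
(p1 ^ p4) <-> ((((p1 <-> p4) -> p1) <-> p4) ^ (p1 ^ (p1 ^ p4))) = 1 <-> 0 = 0
~((((p1 ^ (p1 ^ p4)) -> ((p1 ^ p4) <-> p1)) ^ p4) <-> p1) <-> ((p1 ^ p4) <-> ((((p1 <-> p4) -> p1) <-> p4) ^ (p1 ^ (p1 ^ p4)))) = 1 <-> 0 = 0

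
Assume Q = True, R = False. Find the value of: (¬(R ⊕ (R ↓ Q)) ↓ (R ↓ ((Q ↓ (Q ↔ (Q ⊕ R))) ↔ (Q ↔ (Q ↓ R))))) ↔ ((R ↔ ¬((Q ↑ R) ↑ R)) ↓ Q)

True

R ↓ Q = False ↓ True = False
R ⊕ (R ↓ Q) = False ⊕ False = False
¬(R ⊕ (R ↓ Q)) = ¬False = True
Q ⊕ R = True ⊕ False = True
Q ↔ (Q ⊕ R) = True ↔ True = True
Q ↓ (Q ↔ (Q ⊕ R)) = True ↓ True = False
Q ↓ R = True ↓ False = False
Q ↔ (Q ↓ R) = True ↔ False = False
(Q ↓ (Q ↔ (Q ⊕ R))) ↔ (Q ↔ (Q ↓ R)) = False ↔ False = True
R ↓ ((Q ↓ (Q ↔ (Q ⊕ R))) ↔ (Q ↔ (Q ↓ R))) = False ↓ True = False
¬(R ⊕ (R ↓ Q)) ↓ (R ↓ ((Q ↓ (Q ↔ (Q ⊕ R))) ↔ (Q ↔ (Q ↓ R)))) = True ↓ False = False
Q ↑ R = True ↑ False = True
(Q ↑ R) ↑ R = True ↑ False = True
¬((Q ↑ R) ↑ R) = ¬True = False
R ↔ ¬((Q ↑ R) ↑ R) = False ↔ False = True
(R ↔ ¬((Q ↑ R) ↑ R)) ↓ Q = True ↓ True = False
(¬(R ⊕ (R ↓ Q)) ↓ (R ↓ ((Q ↓ (Q ↔ (Q ⊕ R))) ↔ (Q ↔ (Q ↓ R))))) ↔ ((R ↔ ¬((Q ↑ R) ↑ R)) ↓ Q) = False ↔ False = True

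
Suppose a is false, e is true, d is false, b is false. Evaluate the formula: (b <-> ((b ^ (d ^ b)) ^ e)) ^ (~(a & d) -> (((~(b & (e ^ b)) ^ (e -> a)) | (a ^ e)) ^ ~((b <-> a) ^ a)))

True

d ^ b = False ^ False = False
b ^ (d ^ b) = False ^ False = False
(b ^ (d ^ b)) ^ e = False ^ True = True
b <-> ((b ^ (d ^ b)) ^ e) = False <-> True = False
a & d = False & False = False
~(a & d) = ~False = True
e ^ b = True ^ False = True
b & (e ^ b) = False & True = False
~(b & (e ^ b)) = ~False = True
e -> a = True -> False = False
~(b & (e ^ b)) ^ (e -> a) = True ^ False = True
a ^ e = False ^ True = True
(~(b & (e ^ b)) ^ (e -> a)) | (a ^ e) = True | True = True
b <-> a = False <-> False = True
(b <-> a) ^ a = True ^ False = True
~((b <-> a) ^ a) = ~True = False
((~(b & (e ^ b)) ^ (e -> a)) | (a ^ e)) ^ ~((b <-> a) ^ a) = True ^ False = True
~(a & d) -> (((~(b & (e ^ b)) ^ (e -> a)) | (a ^ e)) ^ ~((b <-> a) ^ a)) = True -> True = True
(b <-> ((b ^ (d ^ b)) ^ e)) ^ (~(a & d) -> (((~(b & (e ^ b)) ^ (e -> a)) | (a ^ e)) ^ ~((b <-> a) ^ a))) = False ^ True = True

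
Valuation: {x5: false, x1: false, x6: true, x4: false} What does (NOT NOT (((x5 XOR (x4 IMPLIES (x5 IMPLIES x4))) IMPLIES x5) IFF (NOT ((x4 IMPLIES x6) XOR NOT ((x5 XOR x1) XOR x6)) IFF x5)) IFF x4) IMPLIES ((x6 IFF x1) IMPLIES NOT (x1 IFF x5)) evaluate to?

x5 IMPLIES x4 = false IMPLIES false = true
x4 IMPLIES (x5 IMPLIES x4) = false IMPLIES true = true
x5 XOR (x4 IMPLIES (x5 IMPLIES x4)) = false XOR true = true
(x5 XOR (x4 IMPLIES (x5 IMPLIES x4))) IMPLIES x5 = true IMPLIES false = false
x4 IMPLIES x6 = false IMPLIES true = true
x5 XOR x1 = false XOR false = false
(x5 XOR x1) XOR x6 = false XOR true = true
NOT ((x5 XOR x1) XOR x6) = NOT true = false
(x4 IMPLIES x6) XOR NOT ((x5 XOR x1) XOR x6) = true XOR false = true
NOT ((x4 IMPLIES x6) XOR NOT ((x5 XOR x1) XOR x6)) = NOT true = false
NOT ((x4 IMPLIES x6) XOR NOT ((x5 XOR x1) XOR x6)) IFF x5 = false IFF false = true
((x5 XOR (x4 IMPLIES (x5 IMPLIES x4))) IMPLIES x5) IFF (NOT ((x4 IMPLIES x6) XOR NOT ((x5 XOR x1) XOR x6)) IFF x5) = false IFF true = false
NOT (((x5 XOR (x4 IMPLIES (x5 IMPLIES x4))) IMPLIES x5) IFF (NOT ((x4 IMPLIES x6) XOR NOT ((x5 XOR x1) XOR x6)) IFF x5)) = NOT false = true
NOT NOT (((x5 XOR (x4 IMPLIES (x5 IMPLIES x4))) IMPLIES x5) IFF (NOT ((x4 IMPLIES x6) XOR NOT ((x5 XOR x1) XOR x6)) IFF x5)) = NOT true = false
NOT NOT (((x5 XOR (x4 IMPLIES (x5 IMPLIES x4))) IMPLIES x5) IFF (NOT ((x4 IMPLIES x6) XOR NOT ((x5 XOR x1) XOR x6)) IFF x5)) IFF x4 = false IFF false = true
x6 IFF x1 = true IFF false = false
x1 IFF x5 = false IFF false = true
NOT (x1 IFF x5) = NOT true = false
(x6 IFF x1) IMPLIES NOT (x1 IFF x5) = false IMPLIES false = true
(NOT NOT (((x5 XOR (x4 IMPLIES (x5 IMPLIES x4))) IMPLIES x5) IFF (NOT ((x4 IMPLIES x6) XOR NOT ((x5 XOR x1) XOR x6)) IFF x5)) IFF x4) IMPLIES ((x6 IFF x1) IMPLIES NOT (x1 IFF x5)) = true IMPLIES true = true

true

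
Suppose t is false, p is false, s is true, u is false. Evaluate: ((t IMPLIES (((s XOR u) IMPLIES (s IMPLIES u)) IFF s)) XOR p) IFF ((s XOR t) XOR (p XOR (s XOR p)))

s XOR u = true XOR false = true
s IMPLIES u = true IMPLIES false = false
(s XOR u) IMPLIES (s IMPLIES u) = true IMPLIES false = false
((s XOR u) IMPLIES (s IMPLIES u)) IFF s = false IFF true = false
t IMPLIES (((s XOR u) IMPLIES (s IMPLIES u)) IFF s) = false IMPLIES false = true
(t IMPLIES (((s XOR u) IMPLIES (s IMPLIES u)) IFF s)) XOR p = true XOR false = true
s XOR t = true XOR false = true
s XOR p = true XOR false = true
p XOR (s XOR p) = false XOR true = true
(s XOR t) XOR (p XOR (s XOR p)) = true XOR true = false
((t IMPLIES (((s XOR u) IMPLIES (s IMPLIES u)) IFF s)) XOR p) IFF ((s XOR t) XOR (p XOR (s XOR p))) = true IFF false = false

false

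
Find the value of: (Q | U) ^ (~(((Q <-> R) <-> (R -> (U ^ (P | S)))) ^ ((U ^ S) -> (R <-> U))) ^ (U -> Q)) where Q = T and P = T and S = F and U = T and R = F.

Substituting Q=T, P=T, S=F, U=T, R=F:
Q | U = T | T = T
Q <-> R = T <-> F = F
P | S = T | F = T
U ^ (P | S) = T ^ T = F
R -> (U ^ (P | S)) = F -> F = T
(Q <-> R) <-> (R -> (U ^ (P | S))) = F <-> T = F
U ^ S = T ^ F = T
R <-> U = F <-> T = F
(U ^ S) -> (R <-> U) = T -> F = F
((Q <-> R) <-> (R -> (U ^ (P | S)))) ^ ((U ^ S) -> (R <-> U)) = F ^ F = F
~(((Q <-> R) <-> (R -> (U ^ (P | S)))) ^ ((U ^ S) -> (R <-> U))) = ~F = T
U -> Q = T -> T = T
~(((Q <-> R) <-> (R -> (U ^ (P | S)))) ^ ((U ^ S) -> (R <-> U))) ^ (U -> Q) = T ^ T = F
(Q | U) ^ (~(((Q <-> R) <-> (R -> (U ^ (P | S)))) ^ ((U ^ S) -> (R <-> U))) ^ (U -> Q)) = T ^ F = T

T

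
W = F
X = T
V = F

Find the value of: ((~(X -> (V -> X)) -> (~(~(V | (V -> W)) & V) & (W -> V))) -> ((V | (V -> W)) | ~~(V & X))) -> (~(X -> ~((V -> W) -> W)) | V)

F

V -> X = F -> T = T
X -> (V -> X) = T -> T = T
~(X -> (V -> X)) = ~T = F
V -> W = F -> F = T
V | (V -> W) = F | T = T
~(V | (V -> W)) = ~T = F
~(V | (V -> W)) & V = F & F = F
~(~(V | (V -> W)) & V) = ~F = T
W -> V = F -> F = T
~(~(V | (V -> W)) & V) & (W -> V) = T & T = T
~(X -> (V -> X)) -> (~(~(V | (V -> W)) & V) & (W -> V)) = F -> T = T
V -> W = F -> F = T
V | (V -> W) = F | T = T
V & X = F & T = F
~(V & X) = ~F = T
~~(V & X) = ~T = F
(V | (V -> W)) | ~~(V & X) = T | F = T
(~(X -> (V -> X)) -> (~(~(V | (V -> W)) & V) & (W -> V))) -> ((V | (V -> W)) | ~~(V & X)) = T -> T = T
V -> W = F -> F = T
(V -> W) -> W = T -> F = F
~((V -> W) -> W) = ~F = T
X -> ~((V -> W) -> W) = T -> T = T
~(X -> ~((V -> W) -> W)) = ~T = F
~(X -> ~((V -> W) -> W)) | V = F | F = F
((~(X -> (V -> X)) -> (~(~(V | (V -> W)) & V) & (W -> V))) -> ((V | (V -> W)) | ~~(V & X))) -> (~(X -> ~((V -> W) -> W)) | V) = T -> F = F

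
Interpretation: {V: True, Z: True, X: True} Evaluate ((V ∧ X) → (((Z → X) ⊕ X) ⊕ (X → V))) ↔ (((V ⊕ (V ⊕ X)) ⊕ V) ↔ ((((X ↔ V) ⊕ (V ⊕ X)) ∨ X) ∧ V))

False

Substituting V=True, Z=True, X=True:
V ∧ X = True ∧ True = True
Z → X = True → True = True
(Z → X) ⊕ X = True ⊕ True = False
X → V = True → True = True
((Z → X) ⊕ X) ⊕ (X → V) = False ⊕ True = True
(V ∧ X) → (((Z → X) ⊕ X) ⊕ (X → V)) = True → True = True
V ⊕ X = True ⊕ True = False
V ⊕ (V ⊕ X) = True ⊕ False = True
(V ⊕ (V ⊕ X)) ⊕ V = True ⊕ True = False
X ↔ V = True ↔ True = True
V ⊕ X = True ⊕ True = False
(X ↔ V) ⊕ (V ⊕ X) = True ⊕ False = True
((X ↔ V) ⊕ (V ⊕ X)) ∨ X = True ∨ True = True
(((X ↔ V) ⊕ (V ⊕ X)) ∨ X) ∧ V = True ∧ True = True
((V ⊕ (V ⊕ X)) ⊕ V) ↔ ((((X ↔ V) ⊕ (V ⊕ X)) ∨ X) ∧ V) = False ↔ True = False
((V ∧ X) → (((Z → X) ⊕ X) ⊕ (X → V))) ↔ (((V ⊕ (V ⊕ X)) ⊕ V) ↔ ((((X ↔ V) ⊕ (V ⊕ X)) ∨ X) ∧ V)) = True ↔ False = False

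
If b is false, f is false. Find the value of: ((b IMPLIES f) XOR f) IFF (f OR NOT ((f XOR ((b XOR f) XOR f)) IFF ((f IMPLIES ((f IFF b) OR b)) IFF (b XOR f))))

false

Substituting b=false, f=false:
b IMPLIES f = false IMPLIES false = true
(b IMPLIES f) XOR f = true XOR false = true
b XOR f = false XOR false = false
(b XOR f) XOR f = false XOR false = false
f XOR ((b XOR f) XOR f) = false XOR false = false
f IFF b = false IFF false = true
(f IFF b) OR b = true OR false = true
f IMPLIES ((f IFF b) OR b) = false IMPLIES true = true
b XOR f = false XOR false = false
(f IMPLIES ((f IFF b) OR b)) IFF (b XOR f) = true IFF false = false
(f XOR ((b XOR f) XOR f)) IFF ((f IMPLIES ((f IFF b) OR b)) IFF (b XOR f)) = false IFF false = true
NOT ((f XOR ((b XOR f) XOR f)) IFF ((f IMPLIES ((f IFF b) OR b)) IFF (b XOR f))) = NOT true = false
f OR NOT ((f XOR ((b XOR f) XOR f)) IFF ((f IMPLIES ((f IFF b) OR b)) IFF (b XOR f))) = false OR false = false
((b IMPLIES f) XOR f) IFF (f OR NOT ((f XOR ((b XOR f) XOR f)) IFF ((f IMPLIES ((f IFF b) OR b)) IFF (b XOR f)))) = true IFF false = false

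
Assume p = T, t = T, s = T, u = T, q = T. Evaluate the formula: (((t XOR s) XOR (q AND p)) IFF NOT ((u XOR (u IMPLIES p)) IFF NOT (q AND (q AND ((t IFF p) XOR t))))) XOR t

t XOR s = T XOR T = F
q AND p = T AND T = T
(t XOR s) XOR (q AND p) = F XOR T = T
u IMPLIES p = T IMPLIES T = T
u XOR (u IMPLIES p) = T XOR T = F
t IFF p = T IFF T = T
(t IFF p) XOR t = T XOR T = F
q AND ((t IFF p) XOR t) = T AND F = F
q AND (q AND ((t IFF p) XOR t)) = T AND F = F
NOT (q AND (q AND ((t IFF p) XOR t))) = NOT F = T
(u XOR (u IMPLIES p)) IFF NOT (q AND (q AND ((t IFF p) XOR t))) = F IFF T = F
NOT ((u XOR (u IMPLIES p)) IFF NOT (q AND (q AND ((t IFF p) XOR t)))) = NOT F = T
((t XOR s) XOR (q AND p)) IFF NOT ((u XOR (u IMPLIES p)) IFF NOT (q AND (q AND ((t IFF p) XOR t)))) = T IFF T = T
(((t XOR s) XOR (q AND p)) IFF NOT ((u XOR (u IMPLIES p)) IFF NOT (q AND (q AND ((t IFF p) XOR t))))) XOR t = T XOR T = F

F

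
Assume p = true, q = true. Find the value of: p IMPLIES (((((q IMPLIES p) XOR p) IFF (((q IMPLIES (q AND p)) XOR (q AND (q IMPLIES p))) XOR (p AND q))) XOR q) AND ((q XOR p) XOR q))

true

q IMPLIES p = true IMPLIES true = true
(q IMPLIES p) XOR p = true XOR true = false
q AND p = true AND true = true
q IMPLIES (q AND p) = true IMPLIES true = true
q IMPLIES p = true IMPLIES true = true
q AND (q IMPLIES p) = true AND true = true
(q IMPLIES (q AND p)) XOR (q AND (q IMPLIES p)) = true XOR true = false
p AND q = true AND true = true
((q IMPLIES (q AND p)) XOR (q AND (q IMPLIES p))) XOR (p AND q) = false XOR true = true
((q IMPLIES p) XOR p) IFF (((q IMPLIES (q AND p)) XOR (q AND (q IMPLIES p))) XOR (p AND q)) = false IFF true = false
(((q IMPLIES p) XOR p) IFF (((q IMPLIES (q AND p)) XOR (q AND (q IMPLIES p))) XOR (p AND q))) XOR q = false XOR true = true
q XOR p = true XOR true = false
(q XOR p) XOR q = false XOR true = true
((((q IMPLIES p) XOR p) IFF (((q IMPLIES (q AND p)) XOR (q AND (q IMPLIES p))) XOR (p AND q))) XOR q) AND ((q XOR p) XOR q) = true AND true = true
p IMPLIES (((((q IMPLIES p) XOR p) IFF (((q IMPLIES (q AND p)) XOR (q AND (q IMPLIES p))) XOR (p AND q))) XOR q) AND ((q XOR p) XOR q)) = true IMPLIES true = true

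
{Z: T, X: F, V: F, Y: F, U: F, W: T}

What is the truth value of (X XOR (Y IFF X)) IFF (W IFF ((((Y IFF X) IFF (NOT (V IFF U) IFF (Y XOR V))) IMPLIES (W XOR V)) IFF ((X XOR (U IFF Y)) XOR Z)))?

Y IFF X = F IFF F = T
X XOR (Y IFF X) = F XOR T = T
Y IFF X = F IFF F = T
V IFF U = F IFF F = T
NOT (V IFF U) = NOT T = F
Y XOR V = F XOR F = F
NOT (V IFF U) IFF (Y XOR V) = F IFF F = T
(Y IFF X) IFF (NOT (V IFF U) IFF (Y XOR V)) = T IFF T = T
W XOR V = T XOR F = T
((Y IFF X) IFF (NOT (V IFF U) IFF (Y XOR V))) IMPLIES (W XOR V) = T IMPLIES T = T
U IFF Y = F IFF F = T
X XOR (U IFF Y) = F XOR T = T
(X XOR (U IFF Y)) XOR Z = T XOR T = F
(((Y IFF X) IFF (NOT (V IFF U) IFF (Y XOR V))) IMPLIES (W XOR V)) IFF ((X XOR (U IFF Y)) XOR Z) = T IFF F = F
W IFF ((((Y IFF X) IFF (NOT (V IFF U) IFF (Y XOR V))) IMPLIES (W XOR V)) IFF ((X XOR (U IFF Y)) XOR Z)) = T IFF F = F
(X XOR (Y IFF X)) IFF (W IFF ((((Y IFF X) IFF (NOT (V IFF U) IFF (Y XOR V))) IMPLIES (W XOR V)) IFF ((X XOR (U IFF Y)) XOR Z))) = T IFF F = F

F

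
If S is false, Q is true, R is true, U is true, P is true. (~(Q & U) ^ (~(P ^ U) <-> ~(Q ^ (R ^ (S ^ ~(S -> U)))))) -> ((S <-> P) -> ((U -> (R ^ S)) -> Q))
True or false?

1

Q & U = 1 & 1 = 1
~(Q & U) = ~1 = 0
P ^ U = 1 ^ 1 = 0
~(P ^ U) = ~0 = 1
S -> U = 0 -> 1 = 1
~(S -> U) = ~1 = 0
S ^ ~(S -> U) = 0 ^ 0 = 0
R ^ (S ^ ~(S -> U)) = 1 ^ 0 = 1
Q ^ (R ^ (S ^ ~(S -> U))) = 1 ^ 1 = 0
~(Q ^ (R ^ (S ^ ~(S -> U)))) = ~0 = 1
~(P ^ U) <-> ~(Q ^ (R ^ (S ^ ~(S -> U)))) = 1 <-> 1 = 1
~(Q & U) ^ (~(P ^ U) <-> ~(Q ^ (R ^ (S ^ ~(S -> U))))) = 0 ^ 1 = 1
S <-> P = 0 <-> 1 = 0
R ^ S = 1 ^ 0 = 1
U -> (R ^ S) = 1 -> 1 = 1
(U -> (R ^ S)) -> Q = 1 -> 1 = 1
(S <-> P) -> ((U -> (R ^ S)) -> Q) = 0 -> 1 = 1
(~(Q & U) ^ (~(P ^ U) <-> ~(Q ^ (R ^ (S ^ ~(S -> U)))))) -> ((S <-> P) -> ((U -> (R ^ S)) -> Q)) = 1 -> 1 = 1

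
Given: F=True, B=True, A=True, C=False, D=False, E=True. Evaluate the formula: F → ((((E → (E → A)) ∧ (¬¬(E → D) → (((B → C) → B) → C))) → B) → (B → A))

True

Substituting F=True, B=True, A=True, C=False, D=False, E=True:
E → A = True → True = True
E → (E → A) = True → True = True
E → D = True → False = False
¬(E → D) = ¬False = True
¬¬(E → D) = ¬True = False
B → C = True → False = False
(B → C) → B = False → True = True
((B → C) → B) → C = True → False = False
¬¬(E → D) → (((B → C) → B) → C) = False → False = True
(E → (E → A)) ∧ (¬¬(E → D) → (((B → C) → B) → C)) = True ∧ True = True
((E → (E → A)) ∧ (¬¬(E → D) → (((B → C) → B) → C))) → B = True → True = True
B → A = True → True = True
(((E → (E → A)) ∧ (¬¬(E → D) → (((B → C) → B) → C))) → B) → (B → A) = True → True = True
F → ((((E → (E → A)) ∧ (¬¬(E → D) → (((B → C) → B) → C))) → B) → (B → A)) = True → True = True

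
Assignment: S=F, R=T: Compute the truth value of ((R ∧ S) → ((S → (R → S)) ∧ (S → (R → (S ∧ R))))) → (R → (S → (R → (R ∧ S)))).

T

R ∧ S = T ∧ F = F
R → S = T → F = F
S → (R → S) = F → F = T
S ∧ R = F ∧ T = F
R → (S ∧ R) = T → F = F
S → (R → (S ∧ R)) = F → F = T
(S → (R → S)) ∧ (S → (R → (S ∧ R))) = T ∧ T = T
(R ∧ S) → ((S → (R → S)) ∧ (S → (R → (S ∧ R)))) = F → T = T
R ∧ S = T ∧ F = F
R → (R ∧ S) = T → F = F
S → (R → (R ∧ S)) = F → F = T
R → (S → (R → (R ∧ S))) = T → T = T
((R ∧ S) → ((S → (R → S)) ∧ (S → (R → (S ∧ R))))) → (R → (S → (R → (R ∧ S)))) = T → T = T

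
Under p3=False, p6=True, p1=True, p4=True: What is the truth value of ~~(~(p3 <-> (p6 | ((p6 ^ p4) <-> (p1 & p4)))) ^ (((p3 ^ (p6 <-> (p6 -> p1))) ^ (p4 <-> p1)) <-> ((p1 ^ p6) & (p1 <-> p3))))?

False

p6 ^ p4 = True ^ True = False
p1 & p4 = True & True = True
(p6 ^ p4) <-> (p1 & p4) = False <-> True = False
p6 | ((p6 ^ p4) <-> (p1 & p4)) = True | False = True
p3 <-> (p6 | ((p6 ^ p4) <-> (p1 & p4))) = False <-> True = False
~(p3 <-> (p6 | ((p6 ^ p4) <-> (p1 & p4)))) = ~False = True
p6 -> p1 = True -> True = True
p6 <-> (p6 -> p1) = True <-> True = True
p3 ^ (p6 <-> (p6 -> p1)) = False ^ True = True
p4 <-> p1 = True <-> True = True
(p3 ^ (p6 <-> (p6 -> p1))) ^ (p4 <-> p1) = True ^ True = False
p1 ^ p6 = True ^ True = False
p1 <-> p3 = True <-> False = False
(p1 ^ p6) & (p1 <-> p3) = False & False = False
((p3 ^ (p6 <-> (p6 -> p1))) ^ (p4 <-> p1)) <-> ((p1 ^ p6) & (p1 <-> p3)) = False <-> False = True
~(p3 <-> (p6 | ((p6 ^ p4) <-> (p1 & p4)))) ^ (((p3 ^ (p6 <-> (p6 -> p1))) ^ (p4 <-> p1)) <-> ((p1 ^ p6) & (p1 <-> p3))) = True ^ True = False
~(~(p3 <-> (p6 | ((p6 ^ p4) <-> (p1 & p4)))) ^ (((p3 ^ (p6 <-> (p6 -> p1))) ^ (p4 <-> p1)) <-> ((p1 ^ p6) & (p1 <-> p3)))) = ~False = True
~~(~(p3 <-> (p6 | ((p6 ^ p4) <-> (p1 & p4)))) ^ (((p3 ^ (p6 <-> (p6 -> p1))) ^ (p4 <-> p1)) <-> ((p1 ^ p6) & (p1 <-> p3)))) = ~True = False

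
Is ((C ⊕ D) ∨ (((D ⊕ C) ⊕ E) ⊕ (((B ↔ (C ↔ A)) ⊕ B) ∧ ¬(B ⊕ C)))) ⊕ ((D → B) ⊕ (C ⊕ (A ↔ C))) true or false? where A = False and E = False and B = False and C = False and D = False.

False

Substituting A=False, E=False, B=False, C=False, D=False:
C ⊕ D = False ⊕ False = False
D ⊕ C = False ⊕ False = False
(D ⊕ C) ⊕ E = False ⊕ False = False
C ↔ A = False ↔ False = True
B ↔ (C ↔ A) = False ↔ True = False
(B ↔ (C ↔ A)) ⊕ B = False ⊕ False = False
B ⊕ C = False ⊕ False = False
¬(B ⊕ C) = ¬False = True
((B ↔ (C ↔ A)) ⊕ B) ∧ ¬(B ⊕ C) = False ∧ True = False
((D ⊕ C) ⊕ E) ⊕ (((B ↔ (C ↔ A)) ⊕ B) ∧ ¬(B ⊕ C)) = False ⊕ False = False
(C ⊕ D) ∨ (((D ⊕ C) ⊕ E) ⊕ (((B ↔ (C ↔ A)) ⊕ B) ∧ ¬(B ⊕ C))) = False ∨ False = False
D → B = False → False = True
A ↔ C = False ↔ False = True
C ⊕ (A ↔ C) = False ⊕ True = True
(D → B) ⊕ (C ⊕ (A ↔ C)) = True ⊕ True = False
((C ⊕ D) ∨ (((D ⊕ C) ⊕ E) ⊕ (((B ↔ (C ↔ A)) ⊕ B) ∧ ¬(B ⊕ C)))) ⊕ ((D → B) ⊕ (C ⊕ (A ↔ C))) = False ⊕ False = False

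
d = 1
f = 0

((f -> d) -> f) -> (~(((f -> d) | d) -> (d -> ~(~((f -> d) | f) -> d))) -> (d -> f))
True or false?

1

f -> d = 0 -> 1 = 1
(f -> d) -> f = 1 -> 0 = 0
f -> d = 0 -> 1 = 1
(f -> d) | d = 1 | 1 = 1
f -> d = 0 -> 1 = 1
(f -> d) | f = 1 | 0 = 1
~((f -> d) | f) = ~1 = 0
~((f -> d) | f) -> d = 0 -> 1 = 1
~(~((f -> d) | f) -> d) = ~1 = 0
d -> ~(~((f -> d) | f) -> d) = 1 -> 0 = 0
((f -> d) | d) -> (d -> ~(~((f -> d) | f) -> d)) = 1 -> 0 = 0
~(((f -> d) | d) -> (d -> ~(~((f -> d) | f) -> d))) = ~0 = 1
d -> f = 1 -> 0 = 0
~(((f -> d) | d) -> (d -> ~(~((f -> d) | f) -> d))) -> (d -> f) = 1 -> 0 = 0
((f -> d) -> f) -> (~(((f -> d) | d) -> (d -> ~(~((f -> d) | f) -> d))) -> (d -> f)) = 0 -> 0 = 1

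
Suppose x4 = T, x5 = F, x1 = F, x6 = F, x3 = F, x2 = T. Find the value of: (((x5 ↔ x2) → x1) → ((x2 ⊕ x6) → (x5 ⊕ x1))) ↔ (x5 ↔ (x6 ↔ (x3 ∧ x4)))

Substituting x4=T, x5=F, x1=F, x6=F, x3=F, x2=T:
x5 ↔ x2 = F ↔ T = F
(x5 ↔ x2) → x1 = F → F = T
x2 ⊕ x6 = T ⊕ F = T
x5 ⊕ x1 = F ⊕ F = F
(x2 ⊕ x6) → (x5 ⊕ x1) = T → F = F
((x5 ↔ x2) → x1) → ((x2 ⊕ x6) → (x5 ⊕ x1)) = T → F = F
x3 ∧ x4 = F ∧ T = F
x6 ↔ (x3 ∧ x4) = F ↔ F = T
x5 ↔ (x6 ↔ (x3 ∧ x4)) = F ↔ T = F
(((x5 ↔ x2) → x1) → ((x2 ⊕ x6) → (x5 ⊕ x1))) ↔ (x5 ↔ (x6 ↔ (x3 ∧ x4))) = F ↔ F = T

T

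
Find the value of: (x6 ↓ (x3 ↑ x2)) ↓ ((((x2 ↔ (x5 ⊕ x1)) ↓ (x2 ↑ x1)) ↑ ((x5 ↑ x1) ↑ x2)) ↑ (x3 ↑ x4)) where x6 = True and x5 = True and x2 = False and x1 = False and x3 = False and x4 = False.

Substituting x6=True, x5=True, x2=False, x1=False, x3=False, x4=False:
x3 ↑ x2 = False ↑ False = True
x6 ↓ (x3 ↑ x2) = True ↓ True = False
x5 ⊕ x1 = True ⊕ False = True
x2 ↔ (x5 ⊕ x1) = False ↔ True = False
x2 ↑ x1 = False ↑ False = True
(x2 ↔ (x5 ⊕ x1)) ↓ (x2 ↑ x1) = False ↓ True = False
x5 ↑ x1 = True ↑ False = True
(x5 ↑ x1) ↑ x2 = True ↑ False = True
((x2 ↔ (x5 ⊕ x1)) ↓ (x2 ↑ x1)) ↑ ((x5 ↑ x1) ↑ x2) = False ↑ True = True
x3 ↑ x4 = False ↑ False = True
(((x2 ↔ (x5 ⊕ x1)) ↓ (x2 ↑ x1)) ↑ ((x5 ↑ x1) ↑ x2)) ↑ (x3 ↑ x4) = True ↑ True = False
(x6 ↓ (x3 ↑ x2)) ↓ ((((x2 ↔ (x5 ⊕ x1)) ↓ (x2 ↑ x1)) ↑ ((x5 ↑ x1) ↑ x2)) ↑ (x3 ↑ x4)) = False ↓ False = True

True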